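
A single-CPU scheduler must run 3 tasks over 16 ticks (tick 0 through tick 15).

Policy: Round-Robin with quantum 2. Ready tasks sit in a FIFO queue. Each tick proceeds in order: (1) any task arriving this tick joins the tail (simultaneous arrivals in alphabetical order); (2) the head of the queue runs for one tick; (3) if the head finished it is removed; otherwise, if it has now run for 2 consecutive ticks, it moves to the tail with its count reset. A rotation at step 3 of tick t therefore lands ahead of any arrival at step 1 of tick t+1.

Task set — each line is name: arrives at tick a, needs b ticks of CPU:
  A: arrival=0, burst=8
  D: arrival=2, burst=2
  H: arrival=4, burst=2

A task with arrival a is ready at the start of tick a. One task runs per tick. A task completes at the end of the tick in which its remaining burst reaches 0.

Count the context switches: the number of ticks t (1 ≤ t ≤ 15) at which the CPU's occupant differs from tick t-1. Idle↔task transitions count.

context switches = 5

t=0: queue=[A] q_used=0 → run A
t=1: queue=[A] q_used=1 → run A
t=2: queue=[A,D] q_used=0 → run A
t=3: queue=[A,D] q_used=1 → run A
t=4: queue=[D,A,H] q_used=0 → run D
t=5: queue=[D,A,H] q_used=1 → run D
t=6: queue=[A,H] q_used=0 → run A
t=7: queue=[A,H] q_used=1 → run A
t=8: queue=[H,A] q_used=0 → run H
t=9: queue=[H,A] q_used=1 → run H
t=10: queue=[A] q_used=0 → run A
t=11: queue=[A] q_used=1 → run A
t=12: (idle)
t=13: (idle)
t=14: (idle)
t=15: (idle)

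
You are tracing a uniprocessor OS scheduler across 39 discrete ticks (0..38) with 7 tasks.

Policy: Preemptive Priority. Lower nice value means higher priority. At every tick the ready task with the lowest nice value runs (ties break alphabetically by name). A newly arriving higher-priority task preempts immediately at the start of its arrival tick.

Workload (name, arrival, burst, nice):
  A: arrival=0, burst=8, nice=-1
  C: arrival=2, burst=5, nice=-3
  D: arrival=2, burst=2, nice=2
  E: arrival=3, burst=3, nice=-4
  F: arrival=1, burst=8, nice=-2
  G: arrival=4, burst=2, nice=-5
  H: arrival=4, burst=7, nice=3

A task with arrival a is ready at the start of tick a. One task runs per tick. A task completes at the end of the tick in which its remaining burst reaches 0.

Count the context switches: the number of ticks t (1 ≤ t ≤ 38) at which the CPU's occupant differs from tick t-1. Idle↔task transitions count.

t=0: ready={A} → run A
t=1: ready={A,F} → run F
t=2: ready={A,C,D,F} → run C
t=3: ready={A,C,D,E,F} → run E
t=4: ready={A,C,D,E,F,G,H} → run G
t=5: ready={A,C,D,E,F,G,H} → run G
t=6: ready={A,C,D,E,F,H} → run E
t=7: ready={A,C,D,E,F,H} → run E
t=8: ready={A,C,D,F,H} → run C
t=9: ready={A,C,D,F,H} → run C
t=10: ready={A,C,D,F,H} → run C
t=11: ready={A,C,D,F,H} → run C
t=12: ready={A,D,F,H} → run F
t=13: ready={A,D,F,H} → run F
t=14: ready={A,D,F,H} → run F
t=15: ready={A,D,F,H} → run F
t=16: ready={A,D,F,H} → run F
t=17: ready={A,D,F,H} → run F
t=18: ready={A,D,F,H} → run F
t=19: ready={A,D,H} → run A
t=20: ready={A,D,H} → run A
t=21: ready={A,D,H} → run A
t=22: ready={A,D,H} → run A
t=23: ready={A,D,H} → run A
t=24: ready={A,D,H} → run A
t=25: ready={A,D,H} → run A
t=26: ready={D,H} → run D
t=27: ready={D,H} → run D
t=28: ready={H} → run H
t=29: ready={H} → run H
t=30: ready={H} → run H
t=31: ready={H} → run H
t=32: ready={H} → run H
t=33: ready={H} → run H
t=34: ready={H} → run H
t=35: (idle)
t=36: (idle)
t=37: (idle)
t=38: (idle)

context switches = 11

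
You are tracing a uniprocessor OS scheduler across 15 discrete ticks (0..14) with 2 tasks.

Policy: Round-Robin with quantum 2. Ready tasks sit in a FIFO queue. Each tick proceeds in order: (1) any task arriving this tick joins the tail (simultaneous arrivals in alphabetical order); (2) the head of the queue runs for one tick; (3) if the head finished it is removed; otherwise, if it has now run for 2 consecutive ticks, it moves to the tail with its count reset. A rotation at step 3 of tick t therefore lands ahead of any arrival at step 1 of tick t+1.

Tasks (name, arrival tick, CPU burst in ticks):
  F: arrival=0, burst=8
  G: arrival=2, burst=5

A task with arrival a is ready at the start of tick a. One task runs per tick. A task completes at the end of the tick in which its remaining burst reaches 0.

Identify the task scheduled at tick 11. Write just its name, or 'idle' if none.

running at tick 11 = F

t=0: queue=[F] q_used=0 → run F
t=1: queue=[F] q_used=1 → run F
t=2: queue=[F,G] q_used=0 → run F
t=3: queue=[F,G] q_used=1 → run F
t=4: queue=[G,F] q_used=0 → run G
t=5: queue=[G,F] q_used=1 → run G
t=6: queue=[F,G] q_used=0 → run F
t=7: queue=[F,G] q_used=1 → run F
t=8: queue=[G,F] q_used=0 → run G
t=9: queue=[G,F] q_used=1 → run G
t=10: queue=[F,G] q_used=0 → run F
t=11: queue=[F,G] q_used=1 → run F
t=12: queue=[G] q_used=0 → run G
t=13: (idle)
t=14: (idle)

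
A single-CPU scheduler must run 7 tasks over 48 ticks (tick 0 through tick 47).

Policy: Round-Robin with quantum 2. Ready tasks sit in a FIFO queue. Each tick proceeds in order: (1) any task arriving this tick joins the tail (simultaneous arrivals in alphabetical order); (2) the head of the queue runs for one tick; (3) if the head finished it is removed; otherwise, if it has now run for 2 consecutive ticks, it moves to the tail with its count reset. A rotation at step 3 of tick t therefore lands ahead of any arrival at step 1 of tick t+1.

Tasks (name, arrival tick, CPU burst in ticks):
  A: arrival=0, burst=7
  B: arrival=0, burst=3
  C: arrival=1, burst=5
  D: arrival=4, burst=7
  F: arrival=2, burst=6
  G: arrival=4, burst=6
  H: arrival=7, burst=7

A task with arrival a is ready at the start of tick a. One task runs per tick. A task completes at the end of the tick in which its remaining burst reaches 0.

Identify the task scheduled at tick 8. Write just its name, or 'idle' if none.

t=0: queue=[A,B] q_used=0 → run A
t=1: queue=[A,B,C] q_used=1 → run A
t=2: queue=[B,C,A,F] q_used=0 → run B
t=3: queue=[B,C,A,F] q_used=1 → run B
t=4: queue=[C,A,F,B,D,G] q_used=0 → run C
t=5: queue=[C,A,F,B,D,G] q_used=1 → run C
t=6: queue=[A,F,B,D,G,C] q_used=0 → run A
t=7: queue=[A,F,B,D,G,C,H] q_used=1 → run A
t=8: queue=[F,B,D,G,C,H,A] q_used=0 → run F
t=9: queue=[F,B,D,G,C,H,A] q_used=1 → run F
t=10: queue=[B,D,G,C,H,A,F] q_used=0 → run B
t=11: queue=[D,G,C,H,A,F] q_used=0 → run D
t=12: queue=[D,G,C,H,A,F] q_used=1 → run D
t=13: queue=[G,C,H,A,F,D] q_used=0 → run G
t=14: queue=[G,C,H,A,F,D] q_used=1 → run G
t=15: queue=[C,H,A,F,D,G] q_used=0 → run C
t=16: queue=[C,H,A,F,D,G] q_used=1 → run C
t=17: queue=[H,A,F,D,G,C] q_used=0 → run H
t=18: queue=[H,A,F,D,G,C] q_used=1 → run H
t=19: queue=[A,F,D,G,C,H] q_used=0 → run A
t=20: queue=[A,F,D,G,C,H] q_used=1 → run A
t=21: queue=[F,D,G,C,H,A] q_used=0 → run F
t=22: queue=[F,D,G,C,H,A] q_used=1 → run F
t=23: queue=[D,G,C,H,A,F] q_used=0 → run D
t=24: queue=[D,G,C,H,A,F] q_used=1 → run D
t=25: queue=[G,C,H,A,F,D] q_used=0 → run G
t=26: queue=[G,C,H,A,F,D] q_used=1 → run G
t=27: queue=[C,H,A,F,D,G] q_used=0 → run C
t=28: queue=[H,A,F,D,G] q_used=0 → run H
t=29: queue=[H,A,F,D,G] q_used=1 → run H
t=30: queue=[A,F,D,G,H] q_used=0 → run A
t=31: queue=[F,D,G,H] q_used=0 → run F
t=32: queue=[F,D,G,H] q_used=1 → run F
t=33: queue=[D,G,H] q_used=0 → run D
t=34: queue=[D,G,H] q_used=1 → run D
t=35: queue=[G,H,D] q_used=0 → run G
t=36: queue=[G,H,D] q_used=1 → run G
t=37: queue=[H,D] q_used=0 → run H
t=38: queue=[H,D] q_used=1 → run H
t=39: queue=[D,H] q_used=0 → run D
t=40: queue=[H] q_used=0 → run H
t=41: (idle)
t=42: (idle)
t=43: (idle)
t=44: (idle)
t=45: (idle)
t=46: (idle)
t=47: (idle)

running at tick 8 = F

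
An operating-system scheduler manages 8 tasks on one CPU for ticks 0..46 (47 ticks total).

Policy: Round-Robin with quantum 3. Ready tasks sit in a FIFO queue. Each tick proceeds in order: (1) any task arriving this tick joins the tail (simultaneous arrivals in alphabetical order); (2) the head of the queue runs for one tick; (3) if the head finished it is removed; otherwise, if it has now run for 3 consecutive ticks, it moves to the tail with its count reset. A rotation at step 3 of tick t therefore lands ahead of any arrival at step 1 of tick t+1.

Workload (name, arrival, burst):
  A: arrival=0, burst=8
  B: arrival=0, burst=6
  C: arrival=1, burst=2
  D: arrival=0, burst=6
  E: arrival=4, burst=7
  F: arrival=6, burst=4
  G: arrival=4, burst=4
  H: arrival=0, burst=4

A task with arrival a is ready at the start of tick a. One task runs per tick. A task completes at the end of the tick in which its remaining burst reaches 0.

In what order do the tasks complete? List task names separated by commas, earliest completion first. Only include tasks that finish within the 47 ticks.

completion order = C, B, D, H, A, G, F, E

t=0: queue=[A,B,D,H] q_used=0 → run A
t=1: queue=[A,B,D,H,C] q_used=1 → run A
t=2: queue=[A,B,D,H,C] q_used=2 → run A
t=3: queue=[B,D,H,C,A] q_used=0 → run B
t=4: queue=[B,D,H,C,A,E,G] q_used=1 → run B
t=5: queue=[B,D,H,C,A,E,G] q_used=2 → run B
t=6: queue=[D,H,C,A,E,G,B,F] q_used=0 → run D
t=7: queue=[D,H,C,A,E,G,B,F] q_used=1 → run D
t=8: queue=[D,H,C,A,E,G,B,F] q_used=2 → run D
t=9: queue=[H,C,A,E,G,B,F,D] q_used=0 → run H
t=10: queue=[H,C,A,E,G,B,F,D] q_used=1 → run H
t=11: queue=[H,C,A,E,G,B,F,D] q_used=2 → run H
t=12: queue=[C,A,E,G,B,F,D,H] q_used=0 → run C
t=13: queue=[C,A,E,G,B,F,D,H] q_used=1 → run C
t=14: queue=[A,E,G,B,F,D,H] q_used=0 → run A
t=15: queue=[A,E,G,B,F,D,H] q_used=1 → run A
t=16: queue=[A,E,G,B,F,D,H] q_used=2 → run A
t=17: queue=[E,G,B,F,D,H,A] q_used=0 → run E
t=18: queue=[E,G,B,F,D,H,A] q_used=1 → run E
t=19: queue=[E,G,B,F,D,H,A] q_used=2 → run E
t=20: queue=[G,B,F,D,H,A,E] q_used=0 → run G
t=21: queue=[G,B,F,D,H,A,E] q_used=1 → run G
t=22: queue=[G,B,F,D,H,A,E] q_used=2 → run G
t=23: queue=[B,F,D,H,A,E,G] q_used=0 → run B
t=24: queue=[B,F,D,H,A,E,G] q_used=1 → run B
t=25: queue=[B,F,D,H,A,E,G] q_used=2 → run B
t=26: queue=[F,D,H,A,E,G] q_used=0 → run F
t=27: queue=[F,D,H,A,E,G] q_used=1 → run F
t=28: queue=[F,D,H,A,E,G] q_used=2 → run F
t=29: queue=[D,H,A,E,G,F] q_used=0 → run D
t=30: queue=[D,H,A,E,G,F] q_used=1 → run D
t=31: queue=[D,H,A,E,G,F] q_used=2 → run D
t=32: queue=[H,A,E,G,F] q_used=0 → run H
t=33: queue=[A,E,G,F] q_used=0 → run A
t=34: queue=[A,E,G,F] q_used=1 → run A
t=35: queue=[E,G,F] q_used=0 → run E
t=36: queue=[E,G,F] q_used=1 → run E
t=37: queue=[E,G,F] q_used=2 → run E
t=38: queue=[G,F,E] q_used=0 → run G
t=39: queue=[F,E] q_used=0 → run F
t=40: queue=[E] q_used=0 → run E
t=41: (idle)
t=42: (idle)
t=43: (idle)
t=44: (idle)
t=45: (idle)
t=46: (idle)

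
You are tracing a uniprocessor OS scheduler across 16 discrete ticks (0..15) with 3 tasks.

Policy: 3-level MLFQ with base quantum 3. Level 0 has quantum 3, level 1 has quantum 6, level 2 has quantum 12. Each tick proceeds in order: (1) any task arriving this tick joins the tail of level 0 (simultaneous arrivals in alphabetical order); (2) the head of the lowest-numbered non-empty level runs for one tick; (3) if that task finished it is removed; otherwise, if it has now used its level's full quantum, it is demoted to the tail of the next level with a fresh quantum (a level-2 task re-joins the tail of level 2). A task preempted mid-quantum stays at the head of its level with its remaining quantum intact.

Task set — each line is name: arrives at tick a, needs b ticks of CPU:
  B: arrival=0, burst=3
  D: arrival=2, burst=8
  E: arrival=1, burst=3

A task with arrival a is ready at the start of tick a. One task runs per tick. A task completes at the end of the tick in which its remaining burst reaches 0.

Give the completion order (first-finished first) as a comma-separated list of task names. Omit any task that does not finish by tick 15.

completion order = B, E, D

t=0: L0/L1/L2 = B/-/- → run B
t=1: L0/L1/L2 = BE/-/- → run B
t=2: L0/L1/L2 = BED/-/- → run B
t=3: L0/L1/L2 = ED/-/- → run E
t=4: L0/L1/L2 = ED/-/- → run E
t=5: L0/L1/L2 = ED/-/- → run E
t=6: L0/L1/L2 = D/-/- → run D
t=7: L0/L1/L2 = D/-/- → run D
t=8: L0/L1/L2 = D/-/- → run D
t=9: L0/L1/L2 = -/D/- → run D
t=10: L0/L1/L2 = -/D/- → run D
t=11: L0/L1/L2 = -/D/- → run D
t=12: L0/L1/L2 = -/D/- → run D
t=13: L0/L1/L2 = -/D/- → run D
t=14: (idle)
t=15: (idle)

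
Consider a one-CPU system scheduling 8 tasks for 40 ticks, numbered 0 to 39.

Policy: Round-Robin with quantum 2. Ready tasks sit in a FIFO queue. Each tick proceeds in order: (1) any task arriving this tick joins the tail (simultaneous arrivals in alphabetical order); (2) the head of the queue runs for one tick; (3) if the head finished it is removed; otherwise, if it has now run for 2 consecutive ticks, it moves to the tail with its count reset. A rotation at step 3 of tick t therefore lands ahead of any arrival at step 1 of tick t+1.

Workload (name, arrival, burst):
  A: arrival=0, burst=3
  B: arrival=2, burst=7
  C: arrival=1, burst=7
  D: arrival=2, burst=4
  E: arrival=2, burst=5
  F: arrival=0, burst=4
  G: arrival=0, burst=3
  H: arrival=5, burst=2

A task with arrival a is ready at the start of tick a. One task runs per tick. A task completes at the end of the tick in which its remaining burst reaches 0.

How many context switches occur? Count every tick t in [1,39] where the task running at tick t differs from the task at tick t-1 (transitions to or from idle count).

context switches = 20

t=0: queue=[A,F,G] q_used=0 → run A
t=1: queue=[A,F,G,C] q_used=1 → run A
t=2: queue=[F,G,C,A,B,D,E] q_used=0 → run F
t=3: queue=[F,G,C,A,B,D,E] q_used=1 → run F
t=4: queue=[G,C,A,B,D,E,F] q_used=0 → run G
t=5: queue=[G,C,A,B,D,E,F,H] q_used=1 → run G
t=6: queue=[C,A,B,D,E,F,H,G] q_used=0 → run C
t=7: queue=[C,A,B,D,E,F,H,G] q_used=1 → run C
t=8: queue=[A,B,D,E,F,H,G,C] q_used=0 → run A
t=9: queue=[B,D,E,F,H,G,C] q_used=0 → run B
t=10: queue=[B,D,E,F,H,G,C] q_used=1 → run B
t=11: queue=[D,E,F,H,G,C,B] q_used=0 → run D
t=12: queue=[D,E,F,H,G,C,B] q_used=1 → run D
t=13: queue=[E,F,H,G,C,B,D] q_used=0 → run E
t=14: queue=[E,F,H,G,C,B,D] q_used=1 → run E
t=15: queue=[F,H,G,C,B,D,E] q_used=0 → run F
t=16: queue=[F,H,G,C,B,D,E] q_used=1 → run F
t=17: queue=[H,G,C,B,D,E] q_used=0 → run H
t=18: queue=[H,G,C,B,D,E] q_used=1 → run H
t=19: queue=[G,C,B,D,E] q_used=0 → run G
t=20: queue=[C,B,D,E] q_used=0 → run C
t=21: queue=[C,B,D,E] q_used=1 → run C
t=22: queue=[B,D,E,C] q_used=0 → run B
t=23: queue=[B,D,E,C] q_used=1 → run B
t=24: queue=[D,E,C,B] q_used=0 → run D
t=25: queue=[D,E,C,B] q_used=1 → run D
t=26: queue=[E,C,B] q_used=0 → run E
t=27: queue=[E,C,B] q_used=1 → run E
t=28: queue=[C,B,E] q_used=0 → run C
t=29: queue=[C,B,E] q_used=1 → run C
t=30: queue=[B,E,C] q_used=0 → run B
t=31: queue=[B,E,C] q_used=1 → run B
t=32: queue=[E,C,B] q_used=0 → run E
t=33: queue=[C,B] q_used=0 → run C
t=34: queue=[B] q_used=0 → run B
t=35: (idle)
t=36: (idle)
t=37: (idle)
t=38: (idle)
t=39: (idle)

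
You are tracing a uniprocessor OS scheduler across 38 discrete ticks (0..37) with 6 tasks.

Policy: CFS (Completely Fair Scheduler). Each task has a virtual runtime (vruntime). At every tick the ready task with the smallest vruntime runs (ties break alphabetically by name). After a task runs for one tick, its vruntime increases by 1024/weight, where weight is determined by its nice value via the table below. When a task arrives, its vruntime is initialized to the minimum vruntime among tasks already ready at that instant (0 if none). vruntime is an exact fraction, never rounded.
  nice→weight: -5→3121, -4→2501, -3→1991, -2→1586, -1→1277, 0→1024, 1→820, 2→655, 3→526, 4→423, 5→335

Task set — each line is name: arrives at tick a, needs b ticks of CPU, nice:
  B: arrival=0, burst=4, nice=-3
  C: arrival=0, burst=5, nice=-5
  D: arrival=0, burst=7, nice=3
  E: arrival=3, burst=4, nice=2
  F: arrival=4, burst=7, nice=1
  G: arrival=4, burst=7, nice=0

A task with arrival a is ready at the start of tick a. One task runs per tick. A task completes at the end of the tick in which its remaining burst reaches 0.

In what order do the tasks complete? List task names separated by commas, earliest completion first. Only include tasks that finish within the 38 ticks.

t=0: vr[B=0 C=0 D=0] → run B
t=1: vr[B=1024/1991 C=0 D=0] → run C
t=2: vr[B=1024/1991 C=1024/3121 D=0] → run D
t=3: vr[B=1024/1991 C=1024/3121 D=512/263 E=1024/3121] → run C
t=4: vr[B=1024/1991 C=2048/3121 D=512/263 E=1024/3121 F=1024/3121 G=1024/3121] → run E
t=5: vr[B=1024/1991 C=2048/3121 D=512/263 E=3866624/2044255 F=1024/3121 G=1024/3121] → run F
t=6: vr[B=1024/1991 C=2048/3121 D=512/263 E=3866624/2044255 F=1008896/639805 G=1024/3121] → run G
t=7: vr[B=1024/1991 C=2048/3121 D=512/263 E=3866624/2044255 F=1008896/639805 G=4145/3121] → run B
t=8: vr[B=2048/1991 C=2048/3121 D=512/263 E=3866624/2044255 F=1008896/639805 G=4145/3121] → run C
t=9: vr[B=2048/1991 C=3072/3121 D=512/263 E=3866624/2044255 F=1008896/639805 G=4145/3121] → run C
t=10: vr[B=2048/1991 C=4096/3121 D=512/263 E=3866624/2044255 F=1008896/639805 G=4145/3121] → run B
t=11: vr[B=3072/1991 C=4096/3121 D=512/263 E=3866624/2044255 F=1008896/639805 G=4145/3121] → run C
t=12: vr[B=3072/1991 D=512/263 E=3866624/2044255 F=1008896/639805 G=4145/3121] → run G
t=13: vr[B=3072/1991 D=512/263 E=3866624/2044255 F=1008896/639805 G=7266/3121] → run B
t=14: vr[D=512/263 E=3866624/2044255 F=1008896/639805 G=7266/3121] → run F
t=15: vr[D=512/263 E=3866624/2044255 F=1807872/639805 G=7266/3121] → run E
t=16: vr[D=512/263 E=7062528/2044255 F=1807872/639805 G=7266/3121] → run D
t=17: vr[D=1024/263 E=7062528/2044255 F=1807872/639805 G=7266/3121] → run G
t=18: vr[D=1024/263 E=7062528/2044255 F=1807872/639805 G=10387/3121] → run F
t=19: vr[D=1024/263 E=7062528/2044255 F=2606848/639805 G=10387/3121] → run G
t=20: vr[D=1024/263 E=7062528/2044255 F=2606848/639805 G=13508/3121] → run E
t=21: vr[D=1024/263 E=10258432/2044255 F=2606848/639805 G=13508/3121] → run D
t=22: vr[D=1536/263 E=10258432/2044255 F=2606848/639805 G=13508/3121] → run F
t=23: vr[D=1536/263 E=10258432/2044255 F=3405824/639805 G=13508/3121] → run G
t=24: vr[D=1536/263 E=10258432/2044255 F=3405824/639805 G=16629/3121] → run E
t=25: vr[D=1536/263 F=3405824/639805 G=16629/3121] → run F
t=26: vr[D=1536/263 F=840960/127961 G=16629/3121] → run G
t=27: vr[D=1536/263 F=840960/127961 G=19750/3121] → run D
t=28: vr[D=2048/263 F=840960/127961 G=19750/3121] → run G
t=29: vr[D=2048/263 F=840960/127961] → run F
t=30: vr[D=2048/263 F=5003776/639805] → run D
t=31: vr[D=2560/263 F=5003776/639805] → run F
t=32: vr[D=2560/263] → run D
t=33: vr[D=3072/263] → run D
t=34: (idle)
t=35: (idle)
t=36: (idle)
t=37: (idle)

completion order = C, B, E, G, F, D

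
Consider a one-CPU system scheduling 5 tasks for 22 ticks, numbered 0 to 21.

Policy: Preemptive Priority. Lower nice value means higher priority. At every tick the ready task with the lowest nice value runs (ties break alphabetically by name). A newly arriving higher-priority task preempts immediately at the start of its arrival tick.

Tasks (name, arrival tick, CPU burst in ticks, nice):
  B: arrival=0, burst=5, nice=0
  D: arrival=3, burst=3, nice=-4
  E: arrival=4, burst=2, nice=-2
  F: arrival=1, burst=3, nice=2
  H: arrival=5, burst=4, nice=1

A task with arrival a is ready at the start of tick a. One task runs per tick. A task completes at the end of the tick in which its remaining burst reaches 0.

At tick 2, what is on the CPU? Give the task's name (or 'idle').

t=0: ready={B} → run B
t=1: ready={B,F} → run B
t=2: ready={B,F} → run B
t=3: ready={B,D,F} → run D
t=4: ready={B,D,E,F} → run D
t=5: ready={B,D,E,F,H} → run D
t=6: ready={B,E,F,H} → run E
t=7: ready={B,E,F,H} → run E
t=8: ready={B,F,H} → run B
t=9: ready={B,F,H} → run B
t=10: ready={F,H} → run H
t=11: ready={F,H} → run H
t=12: ready={F,H} → run H
t=13: ready={F,H} → run H
t=14: ready={F} → run F
t=15: ready={F} → run F
t=16: ready={F} → run F
t=17: (idle)
t=18: (idle)
t=19: (idle)
t=20: (idle)
t=21: (idle)

running at tick 2 = B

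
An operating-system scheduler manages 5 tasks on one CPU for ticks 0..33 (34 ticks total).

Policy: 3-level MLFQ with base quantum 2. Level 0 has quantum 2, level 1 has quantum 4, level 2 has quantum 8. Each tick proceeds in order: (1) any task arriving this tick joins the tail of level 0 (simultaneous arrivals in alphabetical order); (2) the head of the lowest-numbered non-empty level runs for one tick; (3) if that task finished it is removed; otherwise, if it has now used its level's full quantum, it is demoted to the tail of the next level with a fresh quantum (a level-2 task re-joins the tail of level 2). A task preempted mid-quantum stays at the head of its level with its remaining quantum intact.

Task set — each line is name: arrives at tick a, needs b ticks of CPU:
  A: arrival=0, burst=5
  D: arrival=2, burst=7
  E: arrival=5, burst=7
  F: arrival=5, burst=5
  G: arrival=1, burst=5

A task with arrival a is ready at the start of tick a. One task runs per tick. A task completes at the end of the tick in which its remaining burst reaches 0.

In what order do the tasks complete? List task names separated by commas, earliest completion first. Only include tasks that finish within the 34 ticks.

completion order = A, G, F, D, E

t=0: L0/L1/L2 = A/-/- → run A
t=1: L0/L1/L2 = AG/-/- → run A
t=2: L0/L1/L2 = GD/A/- → run G
t=3: L0/L1/L2 = GD/A/- → run G
t=4: L0/L1/L2 = D/AG/- → run D
t=5: L0/L1/L2 = DEF/AG/- → run D
t=6: L0/L1/L2 = EF/AGD/- → run E
t=7: L0/L1/L2 = EF/AGD/- → run E
t=8: L0/L1/L2 = F/AGDE/- → run F
t=9: L0/L1/L2 = F/AGDE/- → run F
t=10: L0/L1/L2 = -/AGDEF/- → run A
t=11: L0/L1/L2 = -/AGDEF/- → run A
t=12: L0/L1/L2 = -/AGDEF/- → run A
t=13: L0/L1/L2 = -/GDEF/- → run G
t=14: L0/L1/L2 = -/GDEF/- → run G
t=15: L0/L1/L2 = -/GDEF/- → run G
t=16: L0/L1/L2 = -/DEF/- → run D
t=17: L0/L1/L2 = -/DEF/- → run D
t=18: L0/L1/L2 = -/DEF/- → run D
t=19: L0/L1/L2 = -/DEF/- → run D
t=20: L0/L1/L2 = -/EF/D → run E
t=21: L0/L1/L2 = -/EF/D → run E
t=22: L0/L1/L2 = -/EF/D → run E
t=23: L0/L1/L2 = -/EF/D → run E
t=24: L0/L1/L2 = -/F/DE → run F
t=25: L0/L1/L2 = -/F/DE → run F
t=26: L0/L1/L2 = -/F/DE → run F
t=27: L0/L1/L2 = -/-/DE → run D
t=28: L0/L1/L2 = -/-/E → run E
t=29: (idle)
t=30: (idle)
t=31: (idle)
t=32: (idle)
t=33: (idle)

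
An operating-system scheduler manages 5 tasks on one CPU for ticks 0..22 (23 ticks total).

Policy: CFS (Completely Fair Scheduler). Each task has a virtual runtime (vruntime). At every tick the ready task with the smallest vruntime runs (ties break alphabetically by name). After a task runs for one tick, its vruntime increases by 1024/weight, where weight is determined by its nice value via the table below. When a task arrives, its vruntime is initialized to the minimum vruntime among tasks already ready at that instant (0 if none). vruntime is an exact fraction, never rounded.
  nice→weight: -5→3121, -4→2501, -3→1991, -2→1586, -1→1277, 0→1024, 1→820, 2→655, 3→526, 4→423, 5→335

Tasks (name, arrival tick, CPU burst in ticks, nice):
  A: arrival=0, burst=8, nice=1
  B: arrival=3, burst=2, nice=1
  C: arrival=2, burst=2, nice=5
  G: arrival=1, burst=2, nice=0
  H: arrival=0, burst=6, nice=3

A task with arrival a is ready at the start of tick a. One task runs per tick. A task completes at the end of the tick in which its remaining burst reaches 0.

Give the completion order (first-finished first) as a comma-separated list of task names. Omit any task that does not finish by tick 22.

completion order = G, B, C, A, H

t=0: vr[A=0 H=0] → run A
t=1: vr[A=256/205 G=0 H=0] → run G
t=2: vr[A=256/205 C=0 G=1 H=0] → run C
t=3: vr[A=256/205 B=0 C=1024/335 G=1 H=0] → run B
t=4: vr[A=256/205 B=256/205 C=1024/335 G=1 H=0] → run H
t=5: vr[A=256/205 B=256/205 C=1024/335 G=1 H=512/263] → run G
t=6: vr[A=256/205 B=256/205 C=1024/335 H=512/263] → run A
t=7: vr[A=512/205 B=256/205 C=1024/335 H=512/263] → run B
t=8: vr[A=512/205 C=1024/335 H=512/263] → run H
t=9: vr[A=512/205 C=1024/335 H=1024/263] → run A
t=10: vr[A=768/205 C=1024/335 H=1024/263] → run C
t=11: vr[A=768/205 H=1024/263] → run A
t=12: vr[A=1024/205 H=1024/263] → run H
t=13: vr[A=1024/205 H=1536/263] → run A
t=14: vr[A=256/41 H=1536/263] → run H
t=15: vr[A=256/41 H=2048/263] → run A
t=16: vr[A=1536/205 H=2048/263] → run A
t=17: vr[A=1792/205 H=2048/263] → run H
t=18: vr[A=1792/205 H=2560/263] → run A
t=19: vr[H=2560/263] → run H
t=20: (idle)
t=21: (idle)
t=22: (idle)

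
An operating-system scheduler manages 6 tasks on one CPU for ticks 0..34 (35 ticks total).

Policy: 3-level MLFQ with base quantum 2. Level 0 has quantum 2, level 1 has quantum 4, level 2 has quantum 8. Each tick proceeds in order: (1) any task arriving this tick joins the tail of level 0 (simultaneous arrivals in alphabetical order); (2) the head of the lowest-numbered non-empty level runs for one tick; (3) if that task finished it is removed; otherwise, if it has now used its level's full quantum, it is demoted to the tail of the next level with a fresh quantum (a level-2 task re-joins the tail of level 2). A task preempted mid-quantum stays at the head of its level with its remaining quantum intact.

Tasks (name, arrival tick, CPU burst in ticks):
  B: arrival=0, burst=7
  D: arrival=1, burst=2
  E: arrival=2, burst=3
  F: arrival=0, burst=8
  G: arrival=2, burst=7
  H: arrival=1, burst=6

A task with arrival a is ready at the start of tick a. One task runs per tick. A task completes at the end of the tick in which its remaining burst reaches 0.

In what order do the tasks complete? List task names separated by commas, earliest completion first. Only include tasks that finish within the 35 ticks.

t=0: L0/L1/L2 = BF/-/- → run B
t=1: L0/L1/L2 = BFDH/-/- → run B
t=2: L0/L1/L2 = FDHEG/B/- → run F
t=3: L0/L1/L2 = FDHEG/B/- → run F
t=4: L0/L1/L2 = DHEG/BF/- → run D
t=5: L0/L1/L2 = DHEG/BF/- → run D
t=6: L0/L1/L2 = HEG/BF/- → run H
t=7: L0/L1/L2 = HEG/BF/- → run H
t=8: L0/L1/L2 = EG/BFH/- → run E
t=9: L0/L1/L2 = EG/BFH/- → run E
t=10: L0/L1/L2 = G/BFHE/- → run G
t=11: L0/L1/L2 = G/BFHE/- → run G
t=12: L0/L1/L2 = -/BFHEG/- → run B
t=13: L0/L1/L2 = -/BFHEG/- → run B
t=14: L0/L1/L2 = -/BFHEG/- → run B
t=15: L0/L1/L2 = -/BFHEG/- → run B
t=16: L0/L1/L2 = -/FHEG/B → run F
t=17: L0/L1/L2 = -/FHEG/B → run F
t=18: L0/L1/L2 = -/FHEG/B → run F
t=19: L0/L1/L2 = -/FHEG/B → run F
t=20: L0/L1/L2 = -/HEG/BF → run H
t=21: L0/L1/L2 = -/HEG/BF → run H
t=22: L0/L1/L2 = -/HEG/BF → run H
t=23: L0/L1/L2 = -/HEG/BF → run H
t=24: L0/L1/L2 = -/EG/BF → run E
t=25: L0/L1/L2 = -/G/BF → run G
t=26: L0/L1/L2 = -/G/BF → run G
t=27: L0/L1/L2 = -/G/BF → run G
t=28: L0/L1/L2 = -/G/BF → run G
t=29: L0/L1/L2 = -/-/BFG → run B
t=30: L0/L1/L2 = -/-/FG → run F
t=31: L0/L1/L2 = -/-/FG → run F
t=32: L0/L1/L2 = -/-/G → run G
t=33: (idle)
t=34: (idle)

completion order = D, H, E, B, F, G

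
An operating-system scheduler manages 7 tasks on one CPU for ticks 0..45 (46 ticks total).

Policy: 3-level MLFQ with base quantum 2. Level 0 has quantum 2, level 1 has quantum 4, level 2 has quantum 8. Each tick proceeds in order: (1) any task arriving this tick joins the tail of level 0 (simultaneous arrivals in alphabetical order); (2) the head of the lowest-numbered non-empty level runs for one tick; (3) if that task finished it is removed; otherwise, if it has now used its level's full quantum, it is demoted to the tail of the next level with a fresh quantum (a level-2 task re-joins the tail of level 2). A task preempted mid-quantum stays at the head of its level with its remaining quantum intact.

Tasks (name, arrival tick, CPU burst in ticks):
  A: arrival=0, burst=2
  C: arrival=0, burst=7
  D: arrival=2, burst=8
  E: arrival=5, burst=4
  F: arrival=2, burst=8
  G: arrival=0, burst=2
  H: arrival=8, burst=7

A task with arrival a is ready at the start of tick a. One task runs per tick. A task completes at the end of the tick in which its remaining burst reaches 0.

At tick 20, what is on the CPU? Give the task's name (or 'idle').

t=0: L0/L1/L2 = ACG/-/- → run A
t=1: L0/L1/L2 = ACG/-/- → run A
t=2: L0/L1/L2 = CGDF/-/- → run C
t=3: L0/L1/L2 = CGDF/-/- → run C
t=4: L0/L1/L2 = GDF/C/- → run G
t=5: L0/L1/L2 = GDFE/C/- → run G
t=6: L0/L1/L2 = DFE/C/- → run D
t=7: L0/L1/L2 = DFE/C/- → run D
t=8: L0/L1/L2 = FEH/CD/- → run F
t=9: L0/L1/L2 = FEH/CD/- → run F
t=10: L0/L1/L2 = EH/CDF/- → run E
t=11: L0/L1/L2 = EH/CDF/- → run E
t=12: L0/L1/L2 = H/CDFE/- → run H
t=13: L0/L1/L2 = H/CDFE/- → run H
t=14: L0/L1/L2 = -/CDFEH/- → run C
t=15: L0/L1/L2 = -/CDFEH/- → run C
t=16: L0/L1/L2 = -/CDFEH/- → run C
t=17: L0/L1/L2 = -/CDFEH/- → run C
t=18: L0/L1/L2 = -/DFEH/C → run D
t=19: L0/L1/L2 = -/DFEH/C → run D
t=20: L0/L1/L2 = -/DFEH/C → run D
t=21: L0/L1/L2 = -/DFEH/C → run D
t=22: L0/L1/L2 = -/FEH/CD → run F
t=23: L0/L1/L2 = -/FEH/CD → run F
t=24: L0/L1/L2 = -/FEH/CD → run F
t=25: L0/L1/L2 = -/FEH/CD → run F
t=26: L0/L1/L2 = -/EH/CDF → run E
t=27: L0/L1/L2 = -/EH/CDF → run E
t=28: L0/L1/L2 = -/H/CDF → run H
t=29: L0/L1/L2 = -/H/CDF → run H
t=30: L0/L1/L2 = -/H/CDF → run H
t=31: L0/L1/L2 = -/H/CDF → run H
t=32: L0/L1/L2 = -/-/CDFH → run C
t=33: L0/L1/L2 = -/-/DFH → run D
t=34: L0/L1/L2 = -/-/DFH → run D
t=35: L0/L1/L2 = -/-/FH → run F
t=36: L0/L1/L2 = -/-/FH → run F
t=37: L0/L1/L2 = -/-/H → run H
t=38: (idle)
t=39: (idle)
t=40: (idle)
t=41: (idle)
t=42: (idle)
t=43: (idle)
t=44: (idle)
t=45: (idle)

running at tick 20 = D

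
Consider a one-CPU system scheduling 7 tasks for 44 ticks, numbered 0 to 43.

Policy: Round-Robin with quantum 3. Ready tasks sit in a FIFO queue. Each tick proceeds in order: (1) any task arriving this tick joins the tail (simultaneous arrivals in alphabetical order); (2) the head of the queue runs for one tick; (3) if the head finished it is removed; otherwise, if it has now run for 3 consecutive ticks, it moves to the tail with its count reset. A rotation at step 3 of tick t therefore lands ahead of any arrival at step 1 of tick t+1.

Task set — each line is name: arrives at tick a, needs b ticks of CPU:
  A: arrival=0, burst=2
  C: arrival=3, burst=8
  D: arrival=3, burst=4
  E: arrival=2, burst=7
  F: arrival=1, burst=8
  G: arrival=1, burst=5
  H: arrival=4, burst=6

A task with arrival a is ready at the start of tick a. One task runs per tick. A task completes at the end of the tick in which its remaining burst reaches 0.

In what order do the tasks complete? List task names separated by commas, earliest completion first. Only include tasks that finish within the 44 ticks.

t=0: queue=[A] q_used=0 → run A
t=1: queue=[A,F,G] q_used=1 → run A
t=2: queue=[F,G,E] q_used=0 → run F
t=3: queue=[F,G,E,C,D] q_used=1 → run F
t=4: queue=[F,G,E,C,D,H] q_used=2 → run F
t=5: queue=[G,E,C,D,H,F] q_used=0 → run G
t=6: queue=[G,E,C,D,H,F] q_used=1 → run G
t=7: queue=[G,E,C,D,H,F] q_used=2 → run G
t=8: queue=[E,C,D,H,F,G] q_used=0 → run E
t=9: queue=[E,C,D,H,F,G] q_used=1 → run E
t=10: queue=[E,C,D,H,F,G] q_used=2 → run E
t=11: queue=[C,D,H,F,G,E] q_used=0 → run C
t=12: queue=[C,D,H,F,G,E] q_used=1 → run C
t=13: queue=[C,D,H,F,G,E] q_used=2 → run C
t=14: queue=[D,H,F,G,E,C] q_used=0 → run D
t=15: queue=[D,H,F,G,E,C] q_used=1 → run D
t=16: queue=[D,H,F,G,E,C] q_used=2 → run D
t=17: queue=[H,F,G,E,C,D] q_used=0 → run H
t=18: queue=[H,F,G,E,C,D] q_used=1 → run H
t=19: queue=[H,F,G,E,C,D] q_used=2 → run H
t=20: queue=[F,G,E,C,D,H] q_used=0 → run F
t=21: queue=[F,G,E,C,D,H] q_used=1 → run F
t=22: queue=[F,G,E,C,D,H] q_used=2 → run F
t=23: queue=[G,E,C,D,H,F] q_used=0 → run G
t=24: queue=[G,E,C,D,H,F] q_used=1 → run G
t=25: queue=[E,C,D,H,F] q_used=0 → run E
t=26: queue=[E,C,D,H,F] q_used=1 → run E
t=27: queue=[E,C,D,H,F] q_used=2 → run E
t=28: queue=[C,D,H,F,E] q_used=0 → run C
t=29: queue=[C,D,H,F,E] q_used=1 → run C
t=30: queue=[C,D,H,F,E] q_used=2 → run C
t=31: queue=[D,H,F,E,C] q_used=0 → run D
t=32: queue=[H,F,E,C] q_used=0 → run H
t=33: queue=[H,F,E,C] q_used=1 → run H
t=34: queue=[H,F,E,C] q_used=2 → run H
t=35: queue=[F,E,C] q_used=0 → run F
t=36: queue=[F,E,C] q_used=1 → run F
t=37: queue=[E,C] q_used=0 → run E
t=38: queue=[C] q_used=0 → run C
t=39: queue=[C] q_used=1 → run C
t=40: (idle)
t=41: (idle)
t=42: (idle)
t=43: (idle)

completion order = A, G, D, H, F, E, C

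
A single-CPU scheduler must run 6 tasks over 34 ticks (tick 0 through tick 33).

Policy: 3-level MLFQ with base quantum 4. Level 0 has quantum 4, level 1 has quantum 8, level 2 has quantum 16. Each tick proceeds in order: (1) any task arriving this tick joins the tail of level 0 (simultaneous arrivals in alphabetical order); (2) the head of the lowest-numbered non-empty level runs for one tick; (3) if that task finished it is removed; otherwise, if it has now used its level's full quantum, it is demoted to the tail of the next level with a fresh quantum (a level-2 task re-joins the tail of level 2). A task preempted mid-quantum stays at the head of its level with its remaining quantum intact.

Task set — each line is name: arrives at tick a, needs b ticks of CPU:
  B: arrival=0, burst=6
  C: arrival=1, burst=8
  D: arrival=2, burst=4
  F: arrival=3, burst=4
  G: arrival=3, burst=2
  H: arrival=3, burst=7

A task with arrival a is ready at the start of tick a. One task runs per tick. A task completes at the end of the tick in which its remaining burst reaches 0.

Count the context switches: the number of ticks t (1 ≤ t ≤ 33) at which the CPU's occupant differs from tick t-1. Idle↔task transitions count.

context switches = 9

t=0: L0/L1/L2 = B/-/- → run B
t=1: L0/L1/L2 = BC/-/- → run B
t=2: L0/L1/L2 = BCD/-/- → run B
t=3: L0/L1/L2 = BCDFGH/-/- → run B
t=4: L0/L1/L2 = CDFGH/B/- → run C
t=5: L0/L1/L2 = CDFGH/B/- → run C
t=6: L0/L1/L2 = CDFGH/B/- → run C
t=7: L0/L1/L2 = CDFGH/B/- → run C
t=8: L0/L1/L2 = DFGH/BC/- → run D
t=9: L0/L1/L2 = DFGH/BC/- → run D
t=10: L0/L1/L2 = DFGH/BC/- → run D
t=11: L0/L1/L2 = DFGH/BC/- → run D
t=12: L0/L1/L2 = FGH/BC/- → run F
t=13: L0/L1/L2 = FGH/BC/- → run F
t=14: L0/L1/L2 = FGH/BC/- → run F
t=15: L0/L1/L2 = FGH/BC/- → run F
t=16: L0/L1/L2 = GH/BC/- → run G
t=17: L0/L1/L2 = GH/BC/- → run G
t=18: L0/L1/L2 = H/BC/- → run H
t=19: L0/L1/L2 = H/BC/- → run H
t=20: L0/L1/L2 = H/BC/- → run H
t=21: L0/L1/L2 = H/BC/- → run H
t=22: L0/L1/L2 = -/BCH/- → run B
t=23: L0/L1/L2 = -/BCH/- → run B
t=24: L0/L1/L2 = -/CH/- → run C
t=25: L0/L1/L2 = -/CH/- → run C
t=26: L0/L1/L2 = -/CH/- → run C
t=27: L0/L1/L2 = -/CH/- → run C
t=28: L0/L1/L2 = -/H/- → run H
t=29: L0/L1/L2 = -/H/- → run H
t=30: L0/L1/L2 = -/H/- → run H
t=31: (idle)
t=32: (idle)
t=33: (idle)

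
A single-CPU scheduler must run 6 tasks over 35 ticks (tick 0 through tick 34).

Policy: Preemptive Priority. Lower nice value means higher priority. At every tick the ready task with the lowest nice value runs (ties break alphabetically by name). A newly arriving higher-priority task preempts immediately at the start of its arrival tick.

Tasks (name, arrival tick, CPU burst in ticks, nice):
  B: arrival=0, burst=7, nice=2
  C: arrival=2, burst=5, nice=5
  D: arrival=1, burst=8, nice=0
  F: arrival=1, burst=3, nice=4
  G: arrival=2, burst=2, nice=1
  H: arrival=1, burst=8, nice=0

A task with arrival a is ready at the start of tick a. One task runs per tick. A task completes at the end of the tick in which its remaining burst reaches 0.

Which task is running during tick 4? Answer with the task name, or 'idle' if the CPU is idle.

t=0: ready={B} → run B
t=1: ready={B,D,F,H} → run D
t=2: ready={B,C,D,F,G,H} → run D
t=3: ready={B,C,D,F,G,H} → run D
t=4: ready={B,C,D,F,G,H} → run D
t=5: ready={B,C,D,F,G,H} → run D
t=6: ready={B,C,D,F,G,H} → run D
t=7: ready={B,C,D,F,G,H} → run D
t=8: ready={B,C,D,F,G,H} → run D
t=9: ready={B,C,F,G,H} → run H
t=10: ready={B,C,F,G,H} → run H
t=11: ready={B,C,F,G,H} → run H
t=12: ready={B,C,F,G,H} → run H
t=13: ready={B,C,F,G,H} → run H
t=14: ready={B,C,F,G,H} → run H
t=15: ready={B,C,F,G,H} → run H
t=16: ready={B,C,F,G,H} → run H
t=17: ready={B,C,F,G} → run G
t=18: ready={B,C,F,G} → run G
t=19: ready={B,C,F} → run B
t=20: ready={B,C,F} → run B
t=21: ready={B,C,F} → run B
t=22: ready={B,C,F} → run B
t=23: ready={B,C,F} → run B
t=24: ready={B,C,F} → run B
t=25: ready={C,F} → run F
t=26: ready={C,F} → run F
t=27: ready={C,F} → run F
t=28: ready={C} → run C
t=29: ready={C} → run C
t=30: ready={C} → run C
t=31: ready={C} → run C
t=32: ready={C} → run C
t=33: (idle)
t=34: (idle)

running at tick 4 = D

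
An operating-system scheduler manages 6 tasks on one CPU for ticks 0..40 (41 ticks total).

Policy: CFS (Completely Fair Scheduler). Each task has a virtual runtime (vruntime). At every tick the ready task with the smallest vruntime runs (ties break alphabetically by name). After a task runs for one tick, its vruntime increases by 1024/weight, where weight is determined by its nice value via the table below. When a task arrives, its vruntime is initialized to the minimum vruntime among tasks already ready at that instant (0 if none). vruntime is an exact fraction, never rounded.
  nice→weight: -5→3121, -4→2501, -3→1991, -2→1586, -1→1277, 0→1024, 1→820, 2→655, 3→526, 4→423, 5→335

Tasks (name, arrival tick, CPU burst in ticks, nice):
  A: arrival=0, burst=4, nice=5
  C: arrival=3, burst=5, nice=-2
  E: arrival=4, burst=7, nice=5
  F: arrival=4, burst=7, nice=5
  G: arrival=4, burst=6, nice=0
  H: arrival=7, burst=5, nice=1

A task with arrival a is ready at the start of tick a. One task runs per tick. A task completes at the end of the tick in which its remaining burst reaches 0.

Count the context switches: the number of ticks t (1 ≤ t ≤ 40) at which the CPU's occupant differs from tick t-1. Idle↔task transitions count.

context switches = 30

t=0: vr[A=0] → run A
t=1: vr[A=1024/335] → run A
t=2: vr[A=2048/335] → run A
t=3: vr[A=3072/335 C=3072/335] → run A
t=4: vr[C=3072/335 E=3072/335 F=3072/335 G=3072/335] → run C
t=5: vr[C=2607616/265655 E=3072/335 F=3072/335 G=3072/335] → run E
t=6: vr[C=2607616/265655 E=4096/335 F=3072/335 G=3072/335] → run F
t=7: vr[C=2607616/265655 E=4096/335 F=4096/335 G=3072/335 H=3072/335] → run G
t=8: vr[C=2607616/265655 E=4096/335 F=4096/335 G=3407/335 H=3072/335] → run H
t=9: vr[C=2607616/265655 E=4096/335 F=4096/335 G=3407/335 H=143104/13735] → run C
t=10: vr[C=2779136/265655 E=4096/335 F=4096/335 G=3407/335 H=143104/13735] → run G
t=11: vr[C=2779136/265655 E=4096/335 F=4096/335 G=3742/335 H=143104/13735] → run H
t=12: vr[C=2779136/265655 E=4096/335 F=4096/335 G=3742/335 H=160256/13735] → run C
t=13: vr[C=2950656/265655 E=4096/335 F=4096/335 G=3742/335 H=160256/13735] → run C
t=14: vr[C=3122176/265655 E=4096/335 F=4096/335 G=3742/335 H=160256/13735] → run G
t=15: vr[C=3122176/265655 E=4096/335 F=4096/335 G=4077/335 H=160256/13735] → run H
t=16: vr[C=3122176/265655 E=4096/335 F=4096/335 G=4077/335 H=177408/13735] → run C
t=17: vr[E=4096/335 F=4096/335 G=4077/335 H=177408/13735] → run G
t=18: vr[E=4096/335 F=4096/335 G=4412/335 H=177408/13735] → run E
t=19: vr[E=1024/67 F=4096/335 G=4412/335 H=177408/13735] → run F
t=20: vr[E=1024/67 F=1024/67 G=4412/335 H=177408/13735] → run H
t=21: vr[E=1024/67 F=1024/67 G=4412/335 H=38912/2747] → run G
t=22: vr[E=1024/67 F=1024/67 G=4747/335 H=38912/2747] → run H
t=23: vr[E=1024/67 F=1024/67 G=4747/335] → run G
t=24: vr[E=1024/67 F=1024/67] → run E
t=25: vr[E=6144/335 F=1024/67] → run F
t=26: vr[E=6144/335 F=6144/335] → run E
t=27: vr[E=7168/335 F=6144/335] → run F
t=28: vr[E=7168/335 F=7168/335] → run E
t=29: vr[E=8192/335 F=7168/335] → run F
t=30: vr[E=8192/335 F=8192/335] → run E
t=31: vr[E=9216/335 F=8192/335] → run F
t=32: vr[E=9216/335 F=9216/335] → run E
t=33: vr[F=9216/335] → run F
t=34: (idle)
t=35: (idle)
t=36: (idle)
t=37: (idle)
t=38: (idle)
t=39: (idle)
t=40: (idle)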